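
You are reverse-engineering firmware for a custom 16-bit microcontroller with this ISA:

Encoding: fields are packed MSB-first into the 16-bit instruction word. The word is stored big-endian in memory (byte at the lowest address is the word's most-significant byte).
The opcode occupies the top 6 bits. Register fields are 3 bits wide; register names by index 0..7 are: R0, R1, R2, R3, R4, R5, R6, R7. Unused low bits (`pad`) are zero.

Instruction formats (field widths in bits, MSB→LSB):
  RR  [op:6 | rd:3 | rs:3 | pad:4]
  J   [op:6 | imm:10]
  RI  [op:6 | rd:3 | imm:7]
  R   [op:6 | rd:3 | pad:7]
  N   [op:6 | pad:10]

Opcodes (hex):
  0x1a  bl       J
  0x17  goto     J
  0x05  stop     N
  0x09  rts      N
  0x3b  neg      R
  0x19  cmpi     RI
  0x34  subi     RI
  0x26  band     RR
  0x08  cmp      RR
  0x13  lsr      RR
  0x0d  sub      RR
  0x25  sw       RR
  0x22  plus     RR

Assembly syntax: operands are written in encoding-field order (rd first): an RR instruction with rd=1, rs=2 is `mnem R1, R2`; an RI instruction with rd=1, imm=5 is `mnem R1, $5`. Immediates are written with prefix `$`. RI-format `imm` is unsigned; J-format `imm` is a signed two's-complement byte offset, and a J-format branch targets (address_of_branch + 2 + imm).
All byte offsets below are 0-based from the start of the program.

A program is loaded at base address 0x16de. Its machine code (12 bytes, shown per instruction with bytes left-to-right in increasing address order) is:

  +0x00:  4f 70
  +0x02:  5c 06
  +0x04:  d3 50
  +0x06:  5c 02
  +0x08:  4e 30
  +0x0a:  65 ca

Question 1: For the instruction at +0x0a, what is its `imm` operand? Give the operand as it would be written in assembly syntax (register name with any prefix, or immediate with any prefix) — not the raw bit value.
$74

+0x0a: 65 ca ⇒ word 0x65ca (big)
  top 6b → 0x19 → cmpi [RI]
  rd@[9:7]=0x3 ⇒ R3
  imm@[6:0]=0x4a ⇒ $74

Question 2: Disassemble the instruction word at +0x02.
[02] 5c 06 → 0x5c06
  op=0x5c06>>10=0x17 ⇒ goto (J)
  imm@[9:0]=0x6 ⇒ $6

goto $6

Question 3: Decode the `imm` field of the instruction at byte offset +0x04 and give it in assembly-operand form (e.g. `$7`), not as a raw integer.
+0x04: d3 50 ⇒ word 0xd350 (big)
  opcode bits[15:10]=0x34: subi/RI
  rd: (w>>7)&0x7=0x6 → R6
  imm: (w>>0)&0x7f=0x50 → $80

$80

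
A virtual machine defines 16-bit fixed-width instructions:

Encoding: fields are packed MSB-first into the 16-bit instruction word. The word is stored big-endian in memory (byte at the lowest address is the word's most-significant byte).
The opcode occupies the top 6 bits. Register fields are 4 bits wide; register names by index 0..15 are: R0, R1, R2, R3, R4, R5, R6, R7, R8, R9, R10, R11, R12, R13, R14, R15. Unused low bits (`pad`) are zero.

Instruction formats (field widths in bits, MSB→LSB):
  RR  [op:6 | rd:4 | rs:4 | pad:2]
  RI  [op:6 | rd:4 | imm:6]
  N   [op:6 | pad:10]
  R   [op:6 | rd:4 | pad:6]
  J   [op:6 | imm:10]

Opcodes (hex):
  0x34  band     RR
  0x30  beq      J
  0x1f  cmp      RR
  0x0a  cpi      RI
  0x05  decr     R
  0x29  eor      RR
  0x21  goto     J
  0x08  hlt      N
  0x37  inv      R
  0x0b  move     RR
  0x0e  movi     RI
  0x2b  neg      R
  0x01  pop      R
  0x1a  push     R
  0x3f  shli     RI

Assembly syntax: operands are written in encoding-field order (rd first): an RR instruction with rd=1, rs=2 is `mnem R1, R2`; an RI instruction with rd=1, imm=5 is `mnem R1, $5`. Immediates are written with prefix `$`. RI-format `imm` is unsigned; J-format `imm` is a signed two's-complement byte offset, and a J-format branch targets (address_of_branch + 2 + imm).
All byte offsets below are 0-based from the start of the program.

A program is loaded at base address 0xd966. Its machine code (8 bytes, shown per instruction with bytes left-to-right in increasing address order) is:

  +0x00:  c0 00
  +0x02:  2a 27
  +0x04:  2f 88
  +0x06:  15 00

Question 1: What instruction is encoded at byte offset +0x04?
move R14, R2

+0x04: 2f 88 ⇒ word 0x2f88 (big)
  op=0x2f88>>10=0xb ⇒ move (RR)
  [9:6] rd=14 = R14
  [5:2] rs=2 = R2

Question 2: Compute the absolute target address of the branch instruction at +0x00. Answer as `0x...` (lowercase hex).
0xd968

+0x00: c0 00 ⇒ word 0xc000 (big)
  opcode bits[15:10]=0x30: beq/J
  [9:0] imm=0 = $0
  target = base 0xd966 + off 0x00 + 2 + imm 0 = 0xd968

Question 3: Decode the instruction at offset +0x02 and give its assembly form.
cpi R8, $39

+0x02: 2a 27 ⇒ word 0x2a27 (big)
  top 6b → 0xa → cpi [RI]
  rd@[9:6]=0x8 ⇒ R8
  imm@[5:0]=0x27 ⇒ $39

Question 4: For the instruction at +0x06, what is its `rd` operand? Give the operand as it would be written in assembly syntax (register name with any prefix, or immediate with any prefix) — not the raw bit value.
off 0x06: read 15 00 as big → 0x1500
  top 6b → 0x5 → decr [R]
  [9:6] rd=4 = R4

R4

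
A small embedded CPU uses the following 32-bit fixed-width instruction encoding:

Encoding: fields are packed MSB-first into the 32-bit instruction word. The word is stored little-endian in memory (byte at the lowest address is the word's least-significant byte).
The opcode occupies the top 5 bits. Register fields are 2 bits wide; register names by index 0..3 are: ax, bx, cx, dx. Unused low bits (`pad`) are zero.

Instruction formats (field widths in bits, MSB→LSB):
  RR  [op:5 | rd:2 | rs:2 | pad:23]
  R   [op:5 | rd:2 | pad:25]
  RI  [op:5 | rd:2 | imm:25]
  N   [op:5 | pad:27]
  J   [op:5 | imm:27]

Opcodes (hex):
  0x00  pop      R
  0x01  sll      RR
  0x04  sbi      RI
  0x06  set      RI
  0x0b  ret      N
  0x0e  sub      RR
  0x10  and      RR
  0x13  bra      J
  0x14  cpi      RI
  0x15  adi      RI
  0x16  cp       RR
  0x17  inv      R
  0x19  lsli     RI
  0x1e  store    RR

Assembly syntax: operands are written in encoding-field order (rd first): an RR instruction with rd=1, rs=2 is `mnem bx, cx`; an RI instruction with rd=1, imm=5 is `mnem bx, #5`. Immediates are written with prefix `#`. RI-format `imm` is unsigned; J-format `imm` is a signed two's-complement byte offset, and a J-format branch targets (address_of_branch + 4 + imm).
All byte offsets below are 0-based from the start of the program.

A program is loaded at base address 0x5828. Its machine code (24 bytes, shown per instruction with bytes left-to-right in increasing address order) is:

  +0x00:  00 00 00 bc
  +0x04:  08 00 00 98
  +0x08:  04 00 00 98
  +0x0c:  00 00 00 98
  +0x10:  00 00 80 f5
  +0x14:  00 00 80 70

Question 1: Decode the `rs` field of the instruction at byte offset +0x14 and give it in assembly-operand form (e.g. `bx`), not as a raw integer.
bx

off 0x14: read 00 00 80 70 as little → 0x70800000
  op=0x70800000>>27=0xe ⇒ sub (RR)
  rd@[26:25]=0x0 ⇒ ax
  rs@[24:23]=0x1 ⇒ bx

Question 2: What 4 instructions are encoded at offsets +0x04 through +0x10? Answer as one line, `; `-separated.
bra #8; bra #4; bra #0; store cx, dx

[04] 08 00 00 98 → 0x98000008
  top 5b → 0x13 → bra [J]
  imm@[26:0]=0x8 ⇒ #8
[08] 04 00 00 98 → 0x98000004
  top 5b → 0x13 → bra [J]
  imm@[26:0]=0x4 ⇒ #4
[0c] 00 00 00 98 → 0x98000000
  top 5b → 0x13 → bra [J]
  imm@[26:0]=0x0 ⇒ #0
[10] 00 00 80 f5 → 0xf5800000
  top 5b → 0x1e → store [RR]
  rd@[26:25]=0x2 ⇒ cx
  rs@[24:23]=0x3 ⇒ dx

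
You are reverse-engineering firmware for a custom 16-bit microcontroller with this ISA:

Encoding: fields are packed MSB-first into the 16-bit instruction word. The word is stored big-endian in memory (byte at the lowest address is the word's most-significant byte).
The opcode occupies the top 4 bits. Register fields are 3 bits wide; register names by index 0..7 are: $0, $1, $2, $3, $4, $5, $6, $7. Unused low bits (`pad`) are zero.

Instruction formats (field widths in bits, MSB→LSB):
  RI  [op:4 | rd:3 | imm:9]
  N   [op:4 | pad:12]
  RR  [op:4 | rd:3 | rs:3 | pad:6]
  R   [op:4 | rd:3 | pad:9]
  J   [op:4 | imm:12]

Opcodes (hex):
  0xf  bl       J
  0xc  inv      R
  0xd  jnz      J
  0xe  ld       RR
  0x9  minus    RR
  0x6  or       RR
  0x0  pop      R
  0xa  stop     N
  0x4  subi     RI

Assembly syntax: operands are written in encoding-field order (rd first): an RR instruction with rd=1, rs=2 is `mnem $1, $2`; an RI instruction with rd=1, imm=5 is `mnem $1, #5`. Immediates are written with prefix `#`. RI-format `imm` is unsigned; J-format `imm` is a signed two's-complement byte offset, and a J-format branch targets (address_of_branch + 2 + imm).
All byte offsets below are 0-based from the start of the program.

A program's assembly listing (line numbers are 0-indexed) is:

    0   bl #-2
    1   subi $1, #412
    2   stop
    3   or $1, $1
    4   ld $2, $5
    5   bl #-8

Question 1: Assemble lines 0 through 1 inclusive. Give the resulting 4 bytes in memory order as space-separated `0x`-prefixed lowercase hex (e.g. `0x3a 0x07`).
0xff 0xfe 0x43 0x9c

line 0 (bl): pack op=0xf:4|imm=-2:12 = 0xfffe; big→ ff fe
line 1 (subi): pack op=0x4:4|rd=1:3|imm=412:9 = 0x439c; big→ 43 9c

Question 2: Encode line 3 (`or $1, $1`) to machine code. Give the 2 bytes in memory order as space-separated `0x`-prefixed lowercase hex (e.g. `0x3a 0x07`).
0x62 0x40

line 3 (or): pack op=0x6:4|rd=1:3|rs=1:3|pad=0:6 = 0x6240; big→ 62 40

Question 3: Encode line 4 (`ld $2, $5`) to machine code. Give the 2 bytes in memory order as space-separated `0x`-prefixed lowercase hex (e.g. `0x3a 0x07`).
4. ld fields op=0xe:4|rd=2:3|rs=5:3|pad=0:6 → word e540h → e5 40

0xe5 0x40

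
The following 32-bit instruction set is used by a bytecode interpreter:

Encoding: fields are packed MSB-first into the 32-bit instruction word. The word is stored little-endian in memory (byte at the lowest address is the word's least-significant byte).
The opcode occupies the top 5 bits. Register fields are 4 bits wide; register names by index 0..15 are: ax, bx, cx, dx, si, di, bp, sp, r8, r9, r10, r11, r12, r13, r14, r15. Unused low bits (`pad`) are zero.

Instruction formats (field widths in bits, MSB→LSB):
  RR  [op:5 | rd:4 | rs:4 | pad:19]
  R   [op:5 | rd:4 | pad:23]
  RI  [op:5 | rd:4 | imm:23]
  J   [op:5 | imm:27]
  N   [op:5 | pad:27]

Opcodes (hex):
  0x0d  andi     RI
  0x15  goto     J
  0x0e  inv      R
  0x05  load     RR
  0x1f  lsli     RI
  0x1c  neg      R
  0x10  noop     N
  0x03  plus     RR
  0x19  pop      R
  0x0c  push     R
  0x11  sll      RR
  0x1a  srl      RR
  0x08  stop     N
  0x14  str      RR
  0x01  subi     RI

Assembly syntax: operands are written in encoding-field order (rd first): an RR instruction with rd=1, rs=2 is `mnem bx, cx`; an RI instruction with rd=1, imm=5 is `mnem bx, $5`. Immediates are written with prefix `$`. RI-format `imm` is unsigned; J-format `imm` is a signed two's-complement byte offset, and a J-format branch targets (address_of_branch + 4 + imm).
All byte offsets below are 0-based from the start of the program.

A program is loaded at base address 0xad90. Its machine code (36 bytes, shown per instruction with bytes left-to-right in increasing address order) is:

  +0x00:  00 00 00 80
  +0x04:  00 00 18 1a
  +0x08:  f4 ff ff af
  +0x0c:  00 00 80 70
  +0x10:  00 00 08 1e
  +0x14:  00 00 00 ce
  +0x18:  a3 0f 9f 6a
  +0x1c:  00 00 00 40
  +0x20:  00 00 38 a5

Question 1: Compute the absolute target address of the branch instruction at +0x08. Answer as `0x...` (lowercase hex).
off 0x08: read f4 ff ff af as little → 0xaffffff4
  op=0xaffffff4>>27=0x15 ⇒ goto (J)
  imm: (w>>0)&0x7ffffff=0x7fffff4 (s27→-12) → $-12
  target = base 0xad90 + off 0x08 + 4 + imm -12 = 0xad90

0xad90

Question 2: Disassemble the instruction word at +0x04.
plus si, dx

+0x04: 00 00 18 1a ⇒ word 0x1a180000 (little)
  opcode bits[31:27]=0x3: plus/RR
  [26:23] rd=4 = si
  [22:19] rs=3 = dx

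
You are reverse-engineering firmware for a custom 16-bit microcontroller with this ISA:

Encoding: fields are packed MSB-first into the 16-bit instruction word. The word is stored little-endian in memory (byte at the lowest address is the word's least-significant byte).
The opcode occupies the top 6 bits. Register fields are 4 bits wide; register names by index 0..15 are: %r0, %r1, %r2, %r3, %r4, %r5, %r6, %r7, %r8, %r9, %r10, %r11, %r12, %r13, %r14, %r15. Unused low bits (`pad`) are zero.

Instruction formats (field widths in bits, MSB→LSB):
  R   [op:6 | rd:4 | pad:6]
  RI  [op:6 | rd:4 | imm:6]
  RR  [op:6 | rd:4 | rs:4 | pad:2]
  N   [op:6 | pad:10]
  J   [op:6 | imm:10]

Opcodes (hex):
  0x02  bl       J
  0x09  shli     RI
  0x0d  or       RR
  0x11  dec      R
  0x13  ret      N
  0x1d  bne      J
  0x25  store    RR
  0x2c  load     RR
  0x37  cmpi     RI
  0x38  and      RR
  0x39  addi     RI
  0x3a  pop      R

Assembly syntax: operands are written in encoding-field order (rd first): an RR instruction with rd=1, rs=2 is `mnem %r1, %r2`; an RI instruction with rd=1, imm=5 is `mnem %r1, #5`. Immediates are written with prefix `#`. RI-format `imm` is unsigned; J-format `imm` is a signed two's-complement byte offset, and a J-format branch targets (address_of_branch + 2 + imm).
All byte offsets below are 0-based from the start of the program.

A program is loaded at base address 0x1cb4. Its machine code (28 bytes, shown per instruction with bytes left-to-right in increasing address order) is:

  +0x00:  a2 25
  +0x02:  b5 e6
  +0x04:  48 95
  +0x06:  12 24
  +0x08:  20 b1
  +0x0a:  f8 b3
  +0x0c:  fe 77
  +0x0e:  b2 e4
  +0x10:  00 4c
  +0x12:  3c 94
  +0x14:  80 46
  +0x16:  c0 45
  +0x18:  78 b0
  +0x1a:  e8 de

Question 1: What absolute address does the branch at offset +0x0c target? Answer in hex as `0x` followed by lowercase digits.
[0c] fe 77 → 0x77fe
  top 6b → 0x1d → bne [J]
  [9:0] imm=1022 (s10→-2) = #-2
  target = base 0x1cb4 + off 0x0c + 2 + imm -2 = 0x1cc0

0x1cc0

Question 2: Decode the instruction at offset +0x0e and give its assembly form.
addi %r2, #50

+0x0e: b2 e4 ⇒ word 0xe4b2 (little)
  top 6b → 0x39 → addi [RI]
  rd: (w>>6)&0xf=0x2 → %r2
  imm: (w>>0)&0x3f=0x32 → #50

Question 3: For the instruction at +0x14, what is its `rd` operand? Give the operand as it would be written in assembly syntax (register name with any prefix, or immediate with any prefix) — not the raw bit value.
%r10

off 0x14: read 80 46 as little → 0x4680
  top 6b → 0x11 → dec [R]
  rd: (w>>6)&0xf=0xa → %r10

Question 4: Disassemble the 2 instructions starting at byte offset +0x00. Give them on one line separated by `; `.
@+00  little-endian(a2 25) = 0x25a2
  top 6b → 0x9 → shli [RI]
  rd: (w>>6)&0xf=0x6 → %r6
  imm: (w>>0)&0x3f=0x22 → #34
@+02  little-endian(b5 e6) = 0xe6b5
  top 6b → 0x39 → addi [RI]
  rd: (w>>6)&0xf=0xa → %r10
  imm: (w>>0)&0x3f=0x35 → #53

shli %r6, #34; addi %r10, #53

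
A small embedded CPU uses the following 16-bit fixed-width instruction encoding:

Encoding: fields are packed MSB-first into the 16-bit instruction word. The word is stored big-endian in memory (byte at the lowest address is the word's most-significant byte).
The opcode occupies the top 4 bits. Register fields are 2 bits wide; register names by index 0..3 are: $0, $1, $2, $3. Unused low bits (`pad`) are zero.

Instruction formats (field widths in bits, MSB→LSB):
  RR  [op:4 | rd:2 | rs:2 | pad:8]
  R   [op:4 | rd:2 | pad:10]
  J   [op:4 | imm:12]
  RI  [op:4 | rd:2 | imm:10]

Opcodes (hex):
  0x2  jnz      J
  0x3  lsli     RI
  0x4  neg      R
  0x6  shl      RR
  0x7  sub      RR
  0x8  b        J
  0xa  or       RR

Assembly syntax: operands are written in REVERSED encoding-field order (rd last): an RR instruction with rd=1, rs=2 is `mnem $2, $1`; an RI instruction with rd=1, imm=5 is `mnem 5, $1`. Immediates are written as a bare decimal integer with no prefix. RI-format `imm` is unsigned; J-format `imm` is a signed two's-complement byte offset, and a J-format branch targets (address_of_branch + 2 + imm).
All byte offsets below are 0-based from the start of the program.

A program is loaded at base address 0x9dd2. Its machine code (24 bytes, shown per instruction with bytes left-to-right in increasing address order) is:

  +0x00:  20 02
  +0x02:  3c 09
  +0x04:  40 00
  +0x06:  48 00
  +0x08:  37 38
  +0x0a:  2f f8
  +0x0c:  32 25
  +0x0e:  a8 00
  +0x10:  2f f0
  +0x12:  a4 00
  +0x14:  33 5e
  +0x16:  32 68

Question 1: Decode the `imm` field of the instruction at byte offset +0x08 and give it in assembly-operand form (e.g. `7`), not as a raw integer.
824

off 0x08: read 37 38 as big → 0x3738
  opcode bits[15:12]=0x3: lsli/RI
  rd: (w>>10)&0x3=0x1 → $1
  imm: (w>>0)&0x3ff=0x338 → 824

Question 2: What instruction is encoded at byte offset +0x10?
[10] 2f f0 → 0x2ff0
  op=0x2ff0>>12=0x2 ⇒ jnz (J)
  imm: (w>>0)&0xfff=0xff0 (s12→-16) → -16

jnz -16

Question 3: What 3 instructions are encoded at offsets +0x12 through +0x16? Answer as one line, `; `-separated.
@+12  big-endian(a4 00) = 0xa400
  op=0xa400>>12=0xa ⇒ or (RR)
  [11:10] rd=1 = $1
  [9:8] rs=0 = $0
@+14  big-endian(33 5e) = 0x335e
  op=0x335e>>12=0x3 ⇒ lsli (RI)
  [11:10] rd=0 = $0
  [9:0] imm=862 = 862
@+16  big-endian(32 68) = 0x3268
  op=0x3268>>12=0x3 ⇒ lsli (RI)
  [11:10] rd=0 = $0
  [9:0] imm=616 = 616

or $0, $1; lsli 862, $0; lsli 616, $0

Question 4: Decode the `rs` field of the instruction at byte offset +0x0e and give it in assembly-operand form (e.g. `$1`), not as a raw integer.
$0

off 0x0e: read a8 00 as big → 0xa800
  opcode bits[15:12]=0xa: or/RR
  [11:10] rd=2 = $2
  [9:8] rs=0 = $0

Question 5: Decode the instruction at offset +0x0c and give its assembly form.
+0x0c: 32 25 ⇒ word 0x3225 (big)
  op=0x3225>>12=0x3 ⇒ lsli (RI)
  rd: (w>>10)&0x3=0x0 → $0
  imm: (w>>0)&0x3ff=0x225 → 549

lsli 549, $0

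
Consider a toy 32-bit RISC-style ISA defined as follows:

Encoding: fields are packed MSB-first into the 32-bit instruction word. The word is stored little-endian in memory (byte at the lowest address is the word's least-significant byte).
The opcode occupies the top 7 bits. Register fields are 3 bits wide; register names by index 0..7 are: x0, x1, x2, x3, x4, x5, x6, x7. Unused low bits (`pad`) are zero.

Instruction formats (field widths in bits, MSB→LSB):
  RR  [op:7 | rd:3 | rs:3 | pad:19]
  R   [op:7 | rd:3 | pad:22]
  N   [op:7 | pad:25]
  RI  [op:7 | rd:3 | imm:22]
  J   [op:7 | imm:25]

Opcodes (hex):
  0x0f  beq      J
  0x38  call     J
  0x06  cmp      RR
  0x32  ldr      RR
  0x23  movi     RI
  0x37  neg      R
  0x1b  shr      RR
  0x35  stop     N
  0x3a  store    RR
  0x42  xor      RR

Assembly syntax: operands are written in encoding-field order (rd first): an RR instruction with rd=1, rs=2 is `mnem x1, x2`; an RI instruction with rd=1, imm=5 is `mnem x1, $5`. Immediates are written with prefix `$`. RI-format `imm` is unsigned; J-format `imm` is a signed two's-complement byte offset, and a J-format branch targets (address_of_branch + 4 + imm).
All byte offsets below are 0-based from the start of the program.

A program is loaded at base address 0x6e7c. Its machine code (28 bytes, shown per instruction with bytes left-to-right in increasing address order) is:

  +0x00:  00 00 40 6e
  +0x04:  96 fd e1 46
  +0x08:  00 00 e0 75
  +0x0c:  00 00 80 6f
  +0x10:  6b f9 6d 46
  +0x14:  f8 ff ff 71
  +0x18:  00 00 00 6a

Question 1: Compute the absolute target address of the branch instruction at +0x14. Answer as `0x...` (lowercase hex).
@+14  little-endian(f8 ff ff 71) = 0x71fffff8
  opcode bits[31:25]=0x38: call/J
  imm@[24:0]=0x1fffff8 (s25→-8) ⇒ $-8
  target = base 0x6e7c + off 0x14 + 4 + imm -8 = 0x6e8c

0x6e8c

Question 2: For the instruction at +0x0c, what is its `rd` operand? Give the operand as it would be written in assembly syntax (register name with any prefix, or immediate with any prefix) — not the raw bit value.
+0x0c: 00 00 80 6f ⇒ word 0x6f800000 (little)
  top 7b → 0x37 → neg [R]
  rd@[24:22]=0x6 ⇒ x6

x6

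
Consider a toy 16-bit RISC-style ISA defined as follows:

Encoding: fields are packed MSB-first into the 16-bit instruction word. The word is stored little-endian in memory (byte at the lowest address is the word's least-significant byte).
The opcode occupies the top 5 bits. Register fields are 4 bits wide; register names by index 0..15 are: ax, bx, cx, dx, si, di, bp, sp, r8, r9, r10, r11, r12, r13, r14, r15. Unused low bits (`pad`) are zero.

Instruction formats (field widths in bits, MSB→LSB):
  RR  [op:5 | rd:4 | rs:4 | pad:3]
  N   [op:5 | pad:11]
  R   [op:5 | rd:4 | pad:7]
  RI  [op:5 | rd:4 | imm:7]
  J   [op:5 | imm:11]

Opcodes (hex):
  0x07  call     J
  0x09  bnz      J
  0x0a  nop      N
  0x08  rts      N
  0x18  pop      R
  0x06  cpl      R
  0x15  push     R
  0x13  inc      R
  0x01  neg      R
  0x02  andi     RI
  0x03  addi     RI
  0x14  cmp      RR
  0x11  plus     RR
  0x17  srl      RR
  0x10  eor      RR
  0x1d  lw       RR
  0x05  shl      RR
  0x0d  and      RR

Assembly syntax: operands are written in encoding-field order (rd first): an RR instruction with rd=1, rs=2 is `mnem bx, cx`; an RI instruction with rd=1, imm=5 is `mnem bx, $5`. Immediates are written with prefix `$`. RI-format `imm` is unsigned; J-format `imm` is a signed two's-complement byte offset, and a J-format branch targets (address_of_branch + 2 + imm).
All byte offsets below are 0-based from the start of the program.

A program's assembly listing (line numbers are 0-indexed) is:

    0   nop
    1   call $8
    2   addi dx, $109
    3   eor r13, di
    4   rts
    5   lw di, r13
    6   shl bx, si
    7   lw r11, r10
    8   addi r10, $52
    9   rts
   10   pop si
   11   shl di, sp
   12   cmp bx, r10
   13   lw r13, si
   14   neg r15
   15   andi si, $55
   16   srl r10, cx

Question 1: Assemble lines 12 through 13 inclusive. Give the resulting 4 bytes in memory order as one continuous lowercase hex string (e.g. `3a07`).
line 12 (cmp): pack op=0x14:5|rd=1:4|rs=10:4|pad=0:3 = 0xa0d0; little→ d0 a0
line 13 (lw): pack op=0x1d:5|rd=13:4|rs=4:4|pad=0:3 = 0xeea0; little→ a0 ee

d0a0a0ee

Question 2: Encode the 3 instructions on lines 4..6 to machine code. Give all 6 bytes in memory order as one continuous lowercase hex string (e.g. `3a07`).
0040e8eaa028

4. rts fields op=0x8:5|pad=0:11 → word 4000h → 00 40
5. lw fields op=0x1d:5|rd=5:4|rs=13:4|pad=0:3 → word eae8h → e8 ea
6. shl fields op=0x5:5|rd=1:4|rs=4:4|pad=0:3 → word 28a0h → a0 28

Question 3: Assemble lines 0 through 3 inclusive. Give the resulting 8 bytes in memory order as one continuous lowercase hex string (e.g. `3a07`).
00500838ed19a886

line 0 (nop): pack op=0xa:5|pad=0:11 = 0x5000; little→ 00 50
line 1 (call): pack op=0x7:5|imm=8:11 = 0x3808; little→ 08 38
line 2 (addi): pack op=0x3:5|rd=3:4|imm=109:7 = 0x19ed; little→ ed 19
line 3 (eor): pack op=0x10:5|rd=13:4|rs=5:4|pad=0:3 = 0x86a8; little→ a8 86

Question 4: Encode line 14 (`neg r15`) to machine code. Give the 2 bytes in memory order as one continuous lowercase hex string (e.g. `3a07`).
800f

line 14 (neg): pack op=0x1:5|rd=15:4|pad=0:7 = 0x0f80; little→ 80 0f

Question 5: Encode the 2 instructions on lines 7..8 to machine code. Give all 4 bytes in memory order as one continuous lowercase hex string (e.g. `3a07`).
L7: lw op=0x1d:5|rd=11:4|rs=10:4|pad=0:3 ⇒ 0xedd0 ⇒ little d0 ed
L8: addi op=0x3:5|rd=10:4|imm=52:7 ⇒ 0x1d34 ⇒ little 34 1d

d0ed341d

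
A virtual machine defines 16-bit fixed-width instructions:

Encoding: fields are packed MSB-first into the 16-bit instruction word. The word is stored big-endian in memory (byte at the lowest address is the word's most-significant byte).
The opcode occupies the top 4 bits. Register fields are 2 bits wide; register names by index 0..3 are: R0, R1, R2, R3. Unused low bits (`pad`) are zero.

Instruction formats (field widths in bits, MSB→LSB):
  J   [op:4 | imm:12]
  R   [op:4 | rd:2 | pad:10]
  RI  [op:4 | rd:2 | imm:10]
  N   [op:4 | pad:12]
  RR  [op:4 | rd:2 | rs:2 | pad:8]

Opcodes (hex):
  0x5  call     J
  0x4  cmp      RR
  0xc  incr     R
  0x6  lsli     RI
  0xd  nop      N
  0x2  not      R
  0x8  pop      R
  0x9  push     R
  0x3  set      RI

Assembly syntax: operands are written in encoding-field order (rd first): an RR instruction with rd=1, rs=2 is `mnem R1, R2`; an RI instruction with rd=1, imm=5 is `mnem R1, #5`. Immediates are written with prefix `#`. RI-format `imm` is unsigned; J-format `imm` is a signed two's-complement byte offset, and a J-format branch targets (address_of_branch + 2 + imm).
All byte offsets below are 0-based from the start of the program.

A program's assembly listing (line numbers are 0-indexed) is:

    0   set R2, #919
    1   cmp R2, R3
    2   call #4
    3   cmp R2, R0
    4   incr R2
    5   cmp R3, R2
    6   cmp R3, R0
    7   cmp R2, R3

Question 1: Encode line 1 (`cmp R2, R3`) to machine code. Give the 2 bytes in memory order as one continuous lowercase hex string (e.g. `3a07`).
L1: cmp op=0x4:4|rd=2:2|rs=3:2|pad=0:8 ⇒ 0x4b00 ⇒ big 4b 00

4b00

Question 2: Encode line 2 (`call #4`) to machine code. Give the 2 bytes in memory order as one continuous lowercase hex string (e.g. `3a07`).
5004

2. call fields op=0x5:4|imm=4:12 → word 5004h → 50 04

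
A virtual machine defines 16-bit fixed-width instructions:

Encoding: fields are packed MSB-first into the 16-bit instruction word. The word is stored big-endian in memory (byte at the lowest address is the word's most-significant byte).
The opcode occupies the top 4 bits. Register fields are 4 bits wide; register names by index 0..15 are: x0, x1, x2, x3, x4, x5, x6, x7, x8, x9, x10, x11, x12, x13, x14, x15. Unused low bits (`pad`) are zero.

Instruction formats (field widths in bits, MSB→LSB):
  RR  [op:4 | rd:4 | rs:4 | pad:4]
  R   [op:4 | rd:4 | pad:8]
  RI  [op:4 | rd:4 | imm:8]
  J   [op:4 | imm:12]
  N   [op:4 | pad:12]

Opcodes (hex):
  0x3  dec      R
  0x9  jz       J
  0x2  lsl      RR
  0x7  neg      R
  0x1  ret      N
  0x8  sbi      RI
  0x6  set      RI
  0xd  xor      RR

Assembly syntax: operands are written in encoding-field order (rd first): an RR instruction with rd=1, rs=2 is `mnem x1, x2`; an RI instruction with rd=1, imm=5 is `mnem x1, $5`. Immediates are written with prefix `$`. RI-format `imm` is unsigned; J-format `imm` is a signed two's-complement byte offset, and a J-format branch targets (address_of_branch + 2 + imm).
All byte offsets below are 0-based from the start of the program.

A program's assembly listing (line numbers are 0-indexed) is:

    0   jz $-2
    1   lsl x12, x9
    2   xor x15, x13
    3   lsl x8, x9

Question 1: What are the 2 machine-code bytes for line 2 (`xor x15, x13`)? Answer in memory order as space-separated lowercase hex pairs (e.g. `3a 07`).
df d0

L2: xor op=0xd:4|rd=15:4|rs=13:4|pad=0:4 ⇒ 0xdfd0 ⇒ big df d0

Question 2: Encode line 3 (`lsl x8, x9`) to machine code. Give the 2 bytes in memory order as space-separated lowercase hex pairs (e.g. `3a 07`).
28 90

line 3 (lsl): pack op=0x2:4|rd=8:4|rs=9:4|pad=0:4 = 0x2890; big→ 28 90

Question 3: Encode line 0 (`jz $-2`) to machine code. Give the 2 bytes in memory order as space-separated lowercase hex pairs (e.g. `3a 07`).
9f fe

L0: jz op=0x9:4|imm=-2:12 ⇒ 0x9ffe ⇒ big 9f fe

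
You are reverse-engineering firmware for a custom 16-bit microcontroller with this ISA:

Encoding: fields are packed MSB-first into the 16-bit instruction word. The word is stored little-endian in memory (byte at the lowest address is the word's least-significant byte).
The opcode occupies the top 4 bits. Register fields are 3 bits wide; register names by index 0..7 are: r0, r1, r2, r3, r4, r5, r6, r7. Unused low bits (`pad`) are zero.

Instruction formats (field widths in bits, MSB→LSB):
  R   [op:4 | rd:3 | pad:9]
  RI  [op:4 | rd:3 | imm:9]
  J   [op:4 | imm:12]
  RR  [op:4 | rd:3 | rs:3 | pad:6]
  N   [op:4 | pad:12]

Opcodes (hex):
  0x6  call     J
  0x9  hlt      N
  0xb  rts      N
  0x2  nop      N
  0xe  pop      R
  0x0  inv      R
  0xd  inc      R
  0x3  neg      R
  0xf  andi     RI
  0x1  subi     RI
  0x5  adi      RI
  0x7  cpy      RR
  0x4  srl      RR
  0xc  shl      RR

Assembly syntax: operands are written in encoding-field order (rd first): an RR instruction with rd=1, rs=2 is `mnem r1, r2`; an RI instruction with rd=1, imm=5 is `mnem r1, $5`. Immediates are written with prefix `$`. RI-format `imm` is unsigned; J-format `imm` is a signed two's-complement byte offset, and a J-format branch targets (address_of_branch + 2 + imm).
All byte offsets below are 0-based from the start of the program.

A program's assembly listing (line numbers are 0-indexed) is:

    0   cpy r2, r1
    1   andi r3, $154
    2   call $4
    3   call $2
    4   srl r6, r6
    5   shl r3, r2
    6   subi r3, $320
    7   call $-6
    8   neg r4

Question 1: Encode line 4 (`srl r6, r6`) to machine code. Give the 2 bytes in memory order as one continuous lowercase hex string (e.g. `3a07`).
4. srl fields op=0x4:4|rd=6:3|rs=6:3|pad=0:6 → word 4d80h → 80 4d

804d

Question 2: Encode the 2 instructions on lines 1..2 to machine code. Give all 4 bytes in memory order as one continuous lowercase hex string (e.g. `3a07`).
9af60460

L1: andi op=0xf:4|rd=3:3|imm=154:9 ⇒ 0xf69a ⇒ little 9a f6
L2: call op=0x6:4|imm=4:12 ⇒ 0x6004 ⇒ little 04 60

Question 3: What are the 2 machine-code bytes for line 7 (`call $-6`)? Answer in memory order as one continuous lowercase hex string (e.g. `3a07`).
line 7 (call): pack op=0x6:4|imm=-6:12 = 0x6ffa; little→ fa 6f

fa6f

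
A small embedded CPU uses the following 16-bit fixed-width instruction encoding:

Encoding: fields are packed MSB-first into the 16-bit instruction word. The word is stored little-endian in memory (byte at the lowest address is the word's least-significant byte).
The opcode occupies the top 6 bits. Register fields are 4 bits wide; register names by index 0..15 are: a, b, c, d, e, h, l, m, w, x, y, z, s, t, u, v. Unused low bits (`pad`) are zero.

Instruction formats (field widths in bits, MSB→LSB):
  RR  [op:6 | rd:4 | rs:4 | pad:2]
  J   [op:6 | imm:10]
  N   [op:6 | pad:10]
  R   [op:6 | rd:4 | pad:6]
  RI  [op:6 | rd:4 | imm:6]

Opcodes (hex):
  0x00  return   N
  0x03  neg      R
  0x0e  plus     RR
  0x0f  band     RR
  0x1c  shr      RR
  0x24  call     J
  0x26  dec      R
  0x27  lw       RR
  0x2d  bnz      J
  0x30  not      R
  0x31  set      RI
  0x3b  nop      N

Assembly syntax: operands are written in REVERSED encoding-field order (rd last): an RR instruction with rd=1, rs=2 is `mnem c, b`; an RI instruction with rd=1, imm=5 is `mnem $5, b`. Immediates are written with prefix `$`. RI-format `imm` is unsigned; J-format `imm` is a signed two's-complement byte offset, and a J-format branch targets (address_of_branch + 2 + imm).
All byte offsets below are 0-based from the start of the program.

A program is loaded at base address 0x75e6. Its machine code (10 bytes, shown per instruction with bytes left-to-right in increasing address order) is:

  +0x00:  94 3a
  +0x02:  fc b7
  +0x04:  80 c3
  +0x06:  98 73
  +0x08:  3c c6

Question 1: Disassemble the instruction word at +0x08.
set $60, w

off 0x08: read 3c c6 as little → 0xc63c
  op=0xc63c>>10=0x31 ⇒ set (RI)
  rd@[9:6]=0x8 ⇒ w
  imm@[5:0]=0x3c ⇒ $60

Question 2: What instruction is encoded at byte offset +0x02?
[02] fc b7 → 0xb7fc
  top 6b → 0x2d → bnz [J]
  [9:0] imm=1020 (s10→-4) = $-4

bnz $-4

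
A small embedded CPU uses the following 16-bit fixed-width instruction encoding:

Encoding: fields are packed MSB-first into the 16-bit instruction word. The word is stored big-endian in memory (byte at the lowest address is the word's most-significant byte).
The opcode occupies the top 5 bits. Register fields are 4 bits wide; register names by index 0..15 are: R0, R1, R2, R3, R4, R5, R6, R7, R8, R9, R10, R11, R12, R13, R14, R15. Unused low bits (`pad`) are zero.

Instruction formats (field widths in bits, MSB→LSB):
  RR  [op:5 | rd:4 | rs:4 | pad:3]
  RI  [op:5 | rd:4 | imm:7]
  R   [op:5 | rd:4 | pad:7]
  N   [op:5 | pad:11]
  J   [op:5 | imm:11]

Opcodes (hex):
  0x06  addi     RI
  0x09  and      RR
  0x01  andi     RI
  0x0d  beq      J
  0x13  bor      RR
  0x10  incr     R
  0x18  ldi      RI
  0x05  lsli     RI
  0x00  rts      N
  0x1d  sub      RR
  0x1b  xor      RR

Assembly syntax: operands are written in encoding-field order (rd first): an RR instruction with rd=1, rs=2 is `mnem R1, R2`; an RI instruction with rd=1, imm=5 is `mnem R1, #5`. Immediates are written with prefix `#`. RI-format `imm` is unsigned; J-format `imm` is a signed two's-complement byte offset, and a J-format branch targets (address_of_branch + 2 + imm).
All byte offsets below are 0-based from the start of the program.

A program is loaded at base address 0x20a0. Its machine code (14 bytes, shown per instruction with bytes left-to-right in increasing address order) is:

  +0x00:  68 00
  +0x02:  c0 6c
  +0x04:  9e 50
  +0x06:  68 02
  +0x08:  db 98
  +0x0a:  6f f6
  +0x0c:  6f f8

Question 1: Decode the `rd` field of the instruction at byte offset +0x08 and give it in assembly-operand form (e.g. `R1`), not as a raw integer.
@+08  big-endian(db 98) = 0xdb98
  op=0xdb98>>11=0x1b ⇒ xor (RR)
  rd: (w>>7)&0xf=0x7 → R7
  rs: (w>>3)&0xf=0x3 → R3

R7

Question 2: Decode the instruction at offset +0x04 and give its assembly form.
+0x04: 9e 50 ⇒ word 0x9e50 (big)
  op=0x9e50>>11=0x13 ⇒ bor (RR)
  rd: (w>>7)&0xf=0xc → R12
  rs: (w>>3)&0xf=0xa → R10

bor R12, R10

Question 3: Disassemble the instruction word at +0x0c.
beq #-8

[0c] 6f f8 → 0x6ff8
  opcode bits[15:11]=0xd: beq/J
  [10:0] imm=2040 (s11→-8) = #-8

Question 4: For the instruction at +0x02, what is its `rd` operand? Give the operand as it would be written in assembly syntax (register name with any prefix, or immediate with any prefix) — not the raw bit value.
@+02  big-endian(c0 6c) = 0xc06c
  opcode bits[15:11]=0x18: ldi/RI
  [10:7] rd=0 = R0
  [6:0] imm=108 = #108

R0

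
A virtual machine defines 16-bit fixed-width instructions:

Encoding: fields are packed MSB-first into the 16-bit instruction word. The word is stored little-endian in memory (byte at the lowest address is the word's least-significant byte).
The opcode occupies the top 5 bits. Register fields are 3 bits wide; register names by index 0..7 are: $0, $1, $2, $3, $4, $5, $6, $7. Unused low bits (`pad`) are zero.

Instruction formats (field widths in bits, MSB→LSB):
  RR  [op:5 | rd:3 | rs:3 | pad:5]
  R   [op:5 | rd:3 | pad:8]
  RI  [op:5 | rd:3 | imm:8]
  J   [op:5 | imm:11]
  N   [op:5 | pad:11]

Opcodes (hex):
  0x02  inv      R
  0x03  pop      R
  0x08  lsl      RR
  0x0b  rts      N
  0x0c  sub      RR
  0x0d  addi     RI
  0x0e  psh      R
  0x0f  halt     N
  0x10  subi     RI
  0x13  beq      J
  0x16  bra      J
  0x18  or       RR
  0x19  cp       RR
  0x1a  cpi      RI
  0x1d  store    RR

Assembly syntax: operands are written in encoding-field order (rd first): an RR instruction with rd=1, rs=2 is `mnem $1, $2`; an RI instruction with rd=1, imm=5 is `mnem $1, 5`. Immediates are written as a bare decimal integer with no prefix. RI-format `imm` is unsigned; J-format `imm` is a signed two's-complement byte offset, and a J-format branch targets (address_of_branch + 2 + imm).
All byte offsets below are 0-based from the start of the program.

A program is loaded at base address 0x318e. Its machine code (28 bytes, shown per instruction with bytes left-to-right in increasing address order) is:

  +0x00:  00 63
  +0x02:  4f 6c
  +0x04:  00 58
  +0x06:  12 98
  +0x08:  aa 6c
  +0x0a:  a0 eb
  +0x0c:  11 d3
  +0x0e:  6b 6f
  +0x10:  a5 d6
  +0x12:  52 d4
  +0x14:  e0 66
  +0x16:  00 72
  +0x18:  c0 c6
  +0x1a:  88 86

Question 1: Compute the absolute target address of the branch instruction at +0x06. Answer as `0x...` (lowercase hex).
@+06  little-endian(12 98) = 0x9812
  op=0x9812>>11=0x13 ⇒ beq (J)
  imm: (w>>0)&0x7ff=0x12 → 18
  target = base 0x318e + off 0x06 + 2 + imm 18 = 0x31a8

0x31a8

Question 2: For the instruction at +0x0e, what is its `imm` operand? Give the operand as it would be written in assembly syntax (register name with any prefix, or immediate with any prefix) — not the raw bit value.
107

@+0e  little-endian(6b 6f) = 0x6f6b
  opcode bits[15:11]=0xd: addi/RI
  rd@[10:8]=0x7 ⇒ $7
  imm@[7:0]=0x6b ⇒ 107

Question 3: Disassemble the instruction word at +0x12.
cpi $4, 82

+0x12: 52 d4 ⇒ word 0xd452 (little)
  opcode bits[15:11]=0x1a: cpi/RI
  rd@[10:8]=0x4 ⇒ $4
  imm@[7:0]=0x52 ⇒ 82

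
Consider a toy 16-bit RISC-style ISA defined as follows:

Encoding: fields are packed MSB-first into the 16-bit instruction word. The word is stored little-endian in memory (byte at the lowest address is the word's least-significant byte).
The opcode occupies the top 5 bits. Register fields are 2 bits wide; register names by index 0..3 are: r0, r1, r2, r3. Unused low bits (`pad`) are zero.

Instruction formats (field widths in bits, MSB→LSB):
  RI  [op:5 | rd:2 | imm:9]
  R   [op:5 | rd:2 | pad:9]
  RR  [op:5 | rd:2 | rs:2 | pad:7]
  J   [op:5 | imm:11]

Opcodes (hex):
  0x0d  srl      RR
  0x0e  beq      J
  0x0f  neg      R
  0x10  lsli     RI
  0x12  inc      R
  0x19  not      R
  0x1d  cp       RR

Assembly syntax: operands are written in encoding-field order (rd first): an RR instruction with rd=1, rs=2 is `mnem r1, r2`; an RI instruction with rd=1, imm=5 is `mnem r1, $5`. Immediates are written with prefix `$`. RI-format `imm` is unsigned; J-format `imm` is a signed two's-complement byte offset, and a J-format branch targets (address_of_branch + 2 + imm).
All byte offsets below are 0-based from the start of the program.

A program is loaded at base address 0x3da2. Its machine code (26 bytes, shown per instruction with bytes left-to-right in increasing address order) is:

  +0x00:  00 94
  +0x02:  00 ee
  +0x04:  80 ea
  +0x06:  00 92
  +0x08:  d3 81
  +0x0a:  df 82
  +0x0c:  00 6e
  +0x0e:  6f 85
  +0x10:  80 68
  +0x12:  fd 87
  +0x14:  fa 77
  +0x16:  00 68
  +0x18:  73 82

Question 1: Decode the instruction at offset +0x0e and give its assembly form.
lsli r2, $367

+0x0e: 6f 85 ⇒ word 0x856f (little)
  top 5b → 0x10 → lsli [RI]
  rd: (w>>9)&0x3=0x2 → r2
  imm: (w>>0)&0x1ff=0x16f → $367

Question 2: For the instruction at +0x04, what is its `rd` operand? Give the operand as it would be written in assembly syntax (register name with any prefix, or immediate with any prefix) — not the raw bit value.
off 0x04: read 80 ea as little → 0xea80
  opcode bits[15:11]=0x1d: cp/RR
  rd: (w>>9)&0x3=0x1 → r1
  rs: (w>>7)&0x3=0x1 → r1

r1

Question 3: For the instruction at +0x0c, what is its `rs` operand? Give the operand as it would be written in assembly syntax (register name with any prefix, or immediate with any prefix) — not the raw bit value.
+0x0c: 00 6e ⇒ word 0x6e00 (little)
  opcode bits[15:11]=0xd: srl/RR
  rd: (w>>9)&0x3=0x3 → r3
  rs: (w>>7)&0x3=0x0 → r0

r0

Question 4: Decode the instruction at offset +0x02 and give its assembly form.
cp r3, r0

@+02  little-endian(00 ee) = 0xee00
  op=0xee00>>11=0x1d ⇒ cp (RR)
  [10:9] rd=3 = r3
  [8:7] rs=0 = r0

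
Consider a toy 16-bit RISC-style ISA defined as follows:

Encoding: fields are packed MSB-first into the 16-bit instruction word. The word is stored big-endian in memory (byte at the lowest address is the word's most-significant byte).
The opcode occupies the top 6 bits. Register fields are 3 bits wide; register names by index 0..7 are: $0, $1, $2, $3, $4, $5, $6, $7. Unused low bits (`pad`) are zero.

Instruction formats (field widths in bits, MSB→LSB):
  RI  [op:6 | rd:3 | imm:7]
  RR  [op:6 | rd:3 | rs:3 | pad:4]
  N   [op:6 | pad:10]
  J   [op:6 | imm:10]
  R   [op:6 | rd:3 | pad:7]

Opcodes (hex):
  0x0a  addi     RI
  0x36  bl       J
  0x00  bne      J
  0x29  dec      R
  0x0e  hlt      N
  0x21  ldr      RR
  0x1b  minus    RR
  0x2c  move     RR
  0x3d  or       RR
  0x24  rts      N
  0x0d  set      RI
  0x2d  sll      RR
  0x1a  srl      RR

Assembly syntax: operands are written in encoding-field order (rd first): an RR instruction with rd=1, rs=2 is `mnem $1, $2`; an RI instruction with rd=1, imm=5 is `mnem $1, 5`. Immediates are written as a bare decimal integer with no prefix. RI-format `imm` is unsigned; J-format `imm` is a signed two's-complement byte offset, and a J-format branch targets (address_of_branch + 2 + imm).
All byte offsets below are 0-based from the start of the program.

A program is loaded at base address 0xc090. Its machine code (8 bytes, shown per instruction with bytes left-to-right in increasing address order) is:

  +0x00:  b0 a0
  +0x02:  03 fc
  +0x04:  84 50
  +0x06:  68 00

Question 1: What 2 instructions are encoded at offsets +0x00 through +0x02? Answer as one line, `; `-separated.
move $1, $2; bne -4

off 0x00: read b0 a0 as big → 0xb0a0
  opcode bits[15:10]=0x2c: move/RR
  [9:7] rd=1 = $1
  [6:4] rs=2 = $2
off 0x02: read 03 fc as big → 0x03fc
  opcode bits[15:10]=0x0: bne/J
  [9:0] imm=1020 (s10→-4) = -4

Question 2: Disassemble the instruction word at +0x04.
+0x04: 84 50 ⇒ word 0x8450 (big)
  opcode bits[15:10]=0x21: ldr/RR
  rd: (w>>7)&0x7=0x0 → $0
  rs: (w>>4)&0x7=0x5 → $5

ldr $0, $5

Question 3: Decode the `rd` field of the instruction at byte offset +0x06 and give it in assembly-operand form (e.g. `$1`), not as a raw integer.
@+06  big-endian(68 00) = 0x6800
  op=0x6800>>10=0x1a ⇒ srl (RR)
  rd: (w>>7)&0x7=0x0 → $0
  rs: (w>>4)&0x7=0x0 → $0

$0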